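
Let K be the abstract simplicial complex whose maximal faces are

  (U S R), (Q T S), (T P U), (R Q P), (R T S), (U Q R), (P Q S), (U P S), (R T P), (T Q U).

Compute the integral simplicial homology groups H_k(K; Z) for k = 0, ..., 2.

H_0 = Z,  H_1 = Z/2,  H_2 = 0.

We work with the vertex ordering P < Q < R < S < T < U. The simplices of K, each written with vertices in increasing order, are:

  0-simplices (6): P, Q, R, S, T, U
  1-simplices (15): PQ, PR, PS, PT, PU, QR, QS, QT, QU, RS, RT, RU, ST, SU, TU
  2-simplices (10): PQR, PQS, PRT, PSU, PTU, QRU, QST, QTU, RST, RSU

so the chain groups are C_0 ≅ Z^6, C_1 ≅ Z^15, C_2 ≅ Z^10.

∂_1: C_1 → C_0 is given by ∂[p,q] = [q] − [p].
As a 6×15 matrix over Z this has rank 5, with invariant factors (1,1,1,1,1).

Boundary ∂_2: C_2 → C_1 sends each 2-simplex [p,q,r] to [q,r] − [p,r] + [p,q]. For instance
  ∂RSU = SU − RU + RS,
  ∂QTU = TU − QU + QT.
This gives a 15×10 integer matrix of rank 10; reducing to Smith normal form yields diagonal entries (1,1,1,1,1,1,1,1,1,2).

Reading off H_k = ker ∂_k / im ∂_{k+1}:

  H_0: rank C_0 − rank ∂_1 = 6 − 5 = 1, and the invariant factors of ∂_1 are all 1, so H_0 = Z.
  H_1: rank ker ∂_1 − rank ∂_2 = (15 − 5) − 10 = 0, and ∂_2 has invariant factor 2 > 1, so H_1 = Z/2.
  H_2: rank ker ∂_2 − rank ∂_3 = (10 − 10) − 0 = 0, and there is no ∂_3, so H_2 = 0.

(K is a triangulation of the real projective plane RP^2.)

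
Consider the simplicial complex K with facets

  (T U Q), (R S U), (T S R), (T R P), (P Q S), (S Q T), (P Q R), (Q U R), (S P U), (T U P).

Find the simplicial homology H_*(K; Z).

We work with the vertex ordering P < Q < R < S < T < U. The simplices of K, each written with vertices in increasing order, are:

  0-simplices (6): P, Q, R, S, T, U
  1-simplices (15): PQ, PR, PS, PT, PU, QR, QS, QT, QU, RS, RT, RU, ST, SU, TU
  2-simplices (10): PQR, PQS, PRT, PSU, PTU, QRU, QST, QTU, RST, RSU

Hence C_0 ≅ Z^6, C_1 ≅ Z^15, C_2 ≅ Z^10.

∂_1: C_1 → C_0 is given by ∂[p,q] = [q] − [p].
As a 6×15 matrix over Z this has rank 5, with invariant factors (1,1,1,1,1).

Boundary ∂_2: C_2 → C_1 sends each 2-simplex [p,q,r] to [q,r] − [p,r] + [p,q]. For instance
  ∂PTU = TU − PU + PT,
  ∂PSU = SU − PU + PS.
The 15×10 boundary matrix has rank 10 and Smith normal form diag(1,1,1,1,1,1,1,1,1,2).

Computing H_k = (kernel of ∂_k) / (image of ∂_{k+1}):

  H_0: rank C_0 − rank ∂_1 = 6 − 5 = 1, and the invariant factors of ∂_1 are all 1, so H_0 = Z.
  H_1: rank ker ∂_1 − rank ∂_2 = (15 − 5) − 10 = 0, and ∂_2 has invariant factor 2 > 1, so H_1 = Z/2.
  H_2: rank ker ∂_2 − rank ∂_3 = (10 − 10) − 0 = 0, and there is no ∂_3, so H_2 = 0.

H_0 = Z,  H_1 = Z/2,  H_2 = 0.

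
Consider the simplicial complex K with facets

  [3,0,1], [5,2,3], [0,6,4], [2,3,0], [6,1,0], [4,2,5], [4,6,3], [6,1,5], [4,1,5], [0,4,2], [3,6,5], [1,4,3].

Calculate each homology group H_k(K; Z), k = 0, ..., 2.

H_0 = Z,  H_1 = Z_2,  H_2 = 0.

Fix the vertex order 0 < 1 < 2 < 3 < 4 < 5 < 6 and write every simplex with vertices in increasing order. Then dim K = 2 and the simplices of K are:

  0-simplices (7): [0], [1], [2], [3], [4], [5], [6]
  1-simplices (18): [0,1], [0,2], [0,3], [0,4], [0,6], [1,3], [1,4], [1,5], [1,6], [2,3], [2,4], [2,5], [3,4], [3,5], [3,6], [4,5], [4,6], [5,6]
  2-simplices (12): [0,1,3], [0,1,6], [0,2,3], [0,2,4], [0,4,6], [1,3,4], [1,4,5], [1,5,6], [2,3,5], [2,4,5], [3,4,6], [3,5,6]

Hence C_0 ≅ Z^7, C_1 ≅ Z^18, C_2 ≅ Z^12.

∂_1: C_1 → C_0 sends each edge [p,q] (with p < q) to q − p. For instance
  ∂[3,5] = [5] − [3].
The resulting 7×18 matrix has rank 6, and its Smith normal form has invariant factors (1,1,1,1,1,1).

∂_2: C_2 → C_1 acts by ∂[p,q,r] = [q,r] − [p,r] + [p,q]. For instance
  ∂[3,5,6] = [5,6] − [3,6] + [3,5],
  ∂[3,4,6] = [4,6] − [3,6] + [3,4].
As a 18×12 matrix over Z this has rank 12, with invariant factors (1,1,1,1,1,1,1,1,1,1,1,2).

From H_k ≅ ker(∂_k) / im(∂_{k+1}) we obtain:

  H_0: rank C_0 − rank ∂_1 = 7 − 6 = 1, and the invariant factors of ∂_1 are all 1, so H_0 = Z.
  H_1: rank ker ∂_1 − rank ∂_2 = (18 − 6) − 12 = 0, and ∂_2 has invariant factor 2 > 1, so H_1 = Z_2.
  H_2: rank ker ∂_2 − rank ∂_3 = (12 − 12) − 0 = 0, and there is no ∂_3, so H_2 = 0.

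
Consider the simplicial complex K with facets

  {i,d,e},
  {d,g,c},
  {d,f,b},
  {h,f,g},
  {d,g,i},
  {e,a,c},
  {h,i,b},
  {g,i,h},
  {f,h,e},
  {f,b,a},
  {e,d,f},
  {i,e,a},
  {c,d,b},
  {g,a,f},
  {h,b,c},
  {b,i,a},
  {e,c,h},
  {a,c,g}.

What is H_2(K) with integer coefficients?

Take the total order a < b < c < d < e < f < g < h < i on the vertex set. Then K (dimension 2) consists of the simplices:

  0-simplices (9): a, b, c, d, e, f, g, h, i
  1-simplices (27): ab, ac, ae, af, ag, ai, bc, bd, bf, bh, bi, cd, ce, cg, ch, de, df, dg, di, ef, eh, ei, fg, fh, gh, gi, hi
  2-simplices (18): abf, abi, ace, acg, aei, afg, bcd, bch, bdf, bhi, cdg, ceh, def, dei, dgi, efh, fgh, ghi

so the chain groups are C_0 ≅ Z^9, C_1 ≅ Z^27, C_2 ≅ Z^18.

The boundary map ∂_1: C_1 → C_0 maps an edge to its endpoints' difference, ∂[p,q] = q − p.
This gives a 9×27 integer matrix of rank 8; reducing to Smith normal form yields diagonal entries (1,1,1,1,1,1,1,1).

Boundary ∂_2: C_2 → C_1 acts by ∂[p,q,r] = [q,r] − [p,r] + [p,q]. For instance
  ∂bdf = df − bf + bd,
  ∂def = ef − df + de.
As a 27×18 matrix over Z this has rank 17, with invariant factors (1,1,1,1,1,1,1,1,1,1,1,1,1,1,1,1,1).

Now H_k = ker ∂_k / im ∂_{k+1}, so:

  H_2: rank ker ∂_2 − rank ∂_3 = (18 − 17) − 0 = 1, and there is no ∂_3, so H_2 ≅ Z.

H_2 = Z.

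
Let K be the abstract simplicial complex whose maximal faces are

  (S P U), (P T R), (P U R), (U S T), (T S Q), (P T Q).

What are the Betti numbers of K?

b_0 = 1, b_1 = 1, b_2 = 0.

Fix the vertex order P < Q < R < S < T < U and write every simplex with vertices in increasing order. Then dim K = 2 and the simplices of K are:

  0-simplices (6): P, Q, R, S, T, U
  1-simplices (12): PQ, PR, PS, PT, PU, QS, QT, RT, RU, ST, SU, TU
  2-simplices (6): PQT, PRT, PRU, PSU, QST, STU

giving chain groups C_0 ≅ Z^6, C_1 ≅ Z^12, C_2 ≅ Z^6.

∂_1: C_1 → C_0 is given by ∂[p,q] = [q] − [p]. For instance
  ∂PT = T − P.
The resulting 6×12 matrix has rank 5, and its Smith normal form has invariant factors (1,1,1,1,1).

∂_2: C_2 → C_1 sends each 2-simplex [p,q,r] to [q,r] − [p,r] + [p,q]. For instance
  ∂PQT = QT − PT + PQ,
  ∂PRT = RT − PT + PR.
As a 12×6 matrix over Z this has rank 6, with invariant factors (1,1,1,1,1,1).

From H_k ≅ ker(∂_k) / im(∂_{k+1}) we obtain:

  H_0: rank C_0 − rank ∂_1 = 6 − 5 = 1, and the invariant factors of ∂_1 are all 1, so H_0 = Z.
  H_1: rank ker ∂_1 − rank ∂_2 = (12 − 5) − 6 = 1, and the invariant factors of ∂_2 are all 1, so H_1 = Z.
  H_2: rank ker ∂_2 − rank ∂_3 = (6 − 6) − 0 = 0, and there is no ∂_3, so H_2 = 0.

As a check, the Euler characteristic is 6 − 12 + 6 = 0, which agrees with 1 − 1 + 0 = 0.
(K is a triangulation of the cylinder S^1 x I.)

Hence the Betti numbers are b_0 = 1, b_1 = 1, b_2 = 0.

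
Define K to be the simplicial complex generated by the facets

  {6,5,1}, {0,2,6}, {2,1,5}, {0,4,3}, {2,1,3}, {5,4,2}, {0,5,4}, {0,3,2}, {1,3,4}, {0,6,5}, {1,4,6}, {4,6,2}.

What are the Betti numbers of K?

Take the total order 0 < 1 < 2 < 3 < 4 < 5 < 6 on the vertex set. Then K (dimension 2) consists of the simplices:

  0-simplices (7): [0], [1], [2], [3], [4], [5], [6]
  1-simplices (18): [0,2], [0,3], [0,4], [0,5], [0,6], [1,2], [1,3], [1,4], [1,5], [1,6], [2,3], [2,4], [2,5], [2,6], [3,4], [4,5], [4,6], [5,6]
  2-simplices (12): [0,2,3], [0,2,6], [0,3,4], [0,4,5], [0,5,6], [1,2,3], [1,2,5], [1,3,4], [1,4,6], [1,5,6], [2,4,5], [2,4,6]

giving chain groups C_0 ≅ Z^7, C_1 ≅ Z^18, C_2 ≅ Z^12.

∂_1: C_1 → C_0 is given by ∂[p,q] = [q] − [p].
As a 7×18 matrix over Z this has rank 6, with invariant factors (1,1,1,1,1,1).

Boundary ∂_2: C_2 → C_1 acts by ∂[p,q,r] = [q,r] − [p,r] + [p,q]. For instance
  ∂[0,3,4] = [3,4] − [0,4] + [0,3],
  ∂[0,4,5] = [4,5] − [0,5] + [0,4].
The 18×12 boundary matrix has rank 12 and Smith normal form diag(1,1,1,1,1,1,1,1,1,1,1,2).

Computing H_k = (kernel of ∂_k) / (image of ∂_{k+1}):

  H_0: rank C_0 − rank ∂_1 = 7 − 6 = 1, and the invariant factors of ∂_1 are all 1, so H_0 = Z.
  H_1: rank ker ∂_1 − rank ∂_2 = (18 − 6) − 12 = 0, and ∂_2 has invariant factor 2 > 1, so H_1 = Z/2.
  H_2: rank ker ∂_2 − rank ∂_3 = (12 − 12) − 0 = 0, and there is no ∂_3, so H_2 = 0.

As a check, the Euler characteristic is 7 − 18 + 12 = 1, which agrees with 1 − 0 + 0 = 1.

Hence the Betti numbers are b_0 = 1, b_1 = 0, b_2 = 0.

b_0 = 1, b_1 = 0, b_2 = 0.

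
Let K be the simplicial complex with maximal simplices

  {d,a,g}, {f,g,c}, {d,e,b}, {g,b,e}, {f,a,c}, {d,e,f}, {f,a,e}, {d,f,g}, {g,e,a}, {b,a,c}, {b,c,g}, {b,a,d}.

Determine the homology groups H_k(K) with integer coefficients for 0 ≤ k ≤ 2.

H_0 ≅ Z,  H_1 ≅ Z/2Z,  H_2 = 0.

We work with the vertex ordering a < b < c < d < e < f < g. The simplices of K, each written with vertices in increasing order, are:

  0-simplices (7): a, b, c, d, e, f, g
  1-simplices (18): ab, ac, ad, ae, af, ag, bc, bd, be, bg, cf, cg, de, df, dg, ef, eg, fg
  2-simplices (12): abc, abd, acf, adg, aef, aeg, bcg, bde, beg, cfg, def, dfg

so the chain groups are C_0 ≅ Z^7, C_1 ≅ Z^18, C_2 ≅ Z^12.

The boundary map ∂_1: C_1 → C_0 is given by ∂[p,q] = [q] − [p]. For instance
  ∂ae = e − a.
The 7×18 boundary matrix has rank 6 and Smith normal form diag(1,1,1,1,1,1).

∂_2: C_2 → C_1 maps a triangle to the signed sum of its edges. For instance
  ∂bcg = cg − bg + bc,
  ∂beg = eg − bg + be.
As a 18×12 matrix over Z this has rank 12, with invariant factors (1,1,1,1,1,1,1,1,1,1,1,2).

Now H_k = ker ∂_k / im ∂_{k+1}, so:

  H_0: rank C_0 − rank ∂_1 = 7 − 6 = 1, and the invariant factors of ∂_1 are all 1, so H_0 = Z.
  H_1: rank ker ∂_1 − rank ∂_2 = (18 − 6) − 12 = 0, and ∂_2 has invariant factor 2 > 1, so H_1 = Z/2Z.
  H_2: rank ker ∂_2 − rank ∂_3 = (12 − 12) − 0 = 0, and there is no ∂_3, so H_2 = 0.

As a check, the Euler characteristic is 7 − 18 + 12 = 1, which agrees with 1 − 0 + 0 = 1.
(K is a triangulation of the real projective plane RP^2.)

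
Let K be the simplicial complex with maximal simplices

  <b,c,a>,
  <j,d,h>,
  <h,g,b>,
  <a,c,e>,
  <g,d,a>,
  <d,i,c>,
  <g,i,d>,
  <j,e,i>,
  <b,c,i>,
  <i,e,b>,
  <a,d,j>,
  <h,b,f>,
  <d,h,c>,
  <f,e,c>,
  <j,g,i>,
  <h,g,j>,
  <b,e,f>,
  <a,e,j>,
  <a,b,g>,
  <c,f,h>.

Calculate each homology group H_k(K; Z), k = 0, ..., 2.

H_0 = Z,  H_1 = Z × Z/2,  H_2 = 0.

Order the vertices as a < b < c < d < e < f < g < h < i < j. Listing each simplex with vertices in this order, K has dimension 2 with simplices:

  0-simplices (10): a, b, c, d, e, f, g, h, i, j
  1-simplices (30): ab, ac, ad, ae, ag, aj, bc, be, bf, bg, bh, bi, cd, ce, cf, ch, ci, dg, dh, di, dj, ef, ei, ej, fh, gh, gi, gj, hj, ij
  2-simplices (20): abc, abg, ace, adg, adj, aej, bci, bef, bei, bfh, bgh, cdh, cdi, cef, cfh, dgi, dhj, eij, ghj, gij

Hence C_0 ≅ Z^10, C_1 ≅ Z^30, C_2 ≅ Z^20.

Boundary ∂_1: C_1 → C_0 sends each edge [p,q] (with p < q) to q − p. For instance
  ∂bc = c − b.
The 10×30 boundary matrix has rank 9 and Smith normal form diag(1,1,1,1,1,1,1,1,1).

∂_2: C_2 → C_1 maps a triangle to the signed sum of its edges. For instance
  ∂bgh = gh − bh + bg,
  ∂abc = bc − ac + ab.
This gives a 30×20 integer matrix of rank 20; reducing to Smith normal form yields diagonal entries (1,1,1,1,1,1,1,1,1,1,1,1,1,1,1,1,1,1,1,2).

Reading off H_k = ker ∂_k / im ∂_{k+1}:

  H_0: rank C_0 − rank ∂_1 = 10 − 9 = 1, and the invariant factors of ∂_1 are all 1, so H_0 ≅ Z.
  H_1: rank ker ∂_1 − rank ∂_2 = (30 − 9) − 20 = 1, and ∂_2 has invariant factor 2 > 1, so H_1 ≅ Z × Z/2.
  H_2: rank ker ∂_2 − rank ∂_3 = (20 − 20) − 0 = 0, and there is no ∂_3, so H_2 ≅ 0.

(K is a triangulation of the Klein bottle.)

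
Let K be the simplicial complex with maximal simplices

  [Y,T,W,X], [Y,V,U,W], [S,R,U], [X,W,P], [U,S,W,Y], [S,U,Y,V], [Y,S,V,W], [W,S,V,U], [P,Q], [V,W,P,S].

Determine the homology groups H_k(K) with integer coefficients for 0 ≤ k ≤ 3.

Fix the vertex order P < Q < R < S < T < U < V < W < X < Y and write every simplex with vertices in increasing order. Then dim K = 3 and the simplices of K are:

  0-simplices (10): P, Q, R, S, T, U, V, W, X, Y
  1-simplices (22): PQ, PS, PV, PW, PX, RS, RU, SU, SV, SW, SY, TW, TX, TY, UV, UW, UY, VW, VY, WX, WY, XY
  2-simplices (19): PSV, PSW, PVW, PWX, RSU, SUV, SUW, SUY, SVW, SVY, SWY, TWX, TWY, TXY, UVW, UVY, UWY, VWY, WXY
  3-simplices (7): PSVW, SUVW, SUVY, SUWY, SVWY, TWXY, UVWY

giving chain groups C_0 ≅ Z^10, C_1 ≅ Z^22, C_2 ≅ Z^19, C_3 ≅ Z^7.

∂_1: C_1 → C_0 is given by ∂[p,q] = [q] − [p].
The 10×22 boundary matrix has rank 9 and Smith normal form diag(1,1,1,1,1,1,1,1,1).

The boundary map ∂_2: C_2 → C_1 maps a triangle to the signed sum of its edges. For instance
  ∂UWY = WY − UY + UW,
  ∂UVY = VY − UY + UV.
This gives a 22×19 integer matrix of rank 13; reducing to Smith normal form yields diagonal entries (1,1,1,1,1,1,1,1,1,1,1,1,1).

Boundary ∂_3: C_3 → C_2 sends each 3-simplex σ to the alternating sum Σ_i (−1)^i (σ with its i-th vertex removed). For instance
  ∂SVWY = VWY − SWY + SVY − SVW,
  ∂PSVW = SVW − PVW + PSW − PSV.
This gives a 19×7 integer matrix of rank 6; reducing to Smith normal form yields diagonal entries (1,1,1,1,1,1).

From H_k ≅ ker(∂_k) / im(∂_{k+1}) we obtain:

  H_0: rank C_0 − rank ∂_1 = 10 − 9 = 1, and the invariant factors of ∂_1 are all 1, so H_0 = Z.
  H_1: rank ker ∂_1 − rank ∂_2 = (22 − 9) − 13 = 0, and the invariant factors of ∂_2 are all 1, so H_1 = 0.
  H_2: rank ker ∂_2 − rank ∂_3 = (19 − 13) − 6 = 0, and the invariant factors of ∂_3 are all 1, so H_2 = 0.
  H_3: rank ker ∂_3 − rank ∂_4 = (7 − 6) − 0 = 1, and there is no ∂_4, so H_3 = Z.

As a check, the Euler characteristic is 10 − 22 + 19 − 7 = 0, which agrees with 1 − 0 + 0 − 1 = 0.

H_0 = Z,  H_1 = 0,  H_2 = 0,  H_3 = Z.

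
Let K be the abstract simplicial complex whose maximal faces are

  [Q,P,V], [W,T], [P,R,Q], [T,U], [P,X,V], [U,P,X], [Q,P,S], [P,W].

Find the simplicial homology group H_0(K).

H_0 ≅ Z.

Take the total order P < Q < R < S < T < U < V < W < X on the vertex set. Then K (dimension 2) consists of the simplices:

  0-simplices (9): P, Q, R, S, T, U, V, W, X
  1-simplices (14): PQ, PR, PS, PU, PV, PW, PX, QR, QS, QV, TU, TW, UX, VX
  2-simplices (5): PQR, PQS, PQV, PUX, PVX

Hence C_0 ≅ Z^9, C_1 ≅ Z^14, C_2 ≅ Z^5.

Boundary ∂_1: C_1 → C_0 maps an edge to its endpoints' difference, ∂[p,q] = q − p.
This gives a 9×14 integer matrix of rank 8; reducing to Smith normal form yields diagonal entries (1,1,1,1,1,1,1,1).

The boundary map ∂_2: C_2 → C_1 acts by ∂[p,q,r] = [q,r] − [p,r] + [p,q]. For instance
  ∂PQV = QV − PV + PQ,
  ∂PQS = QS − PS + PQ.
This gives a 14×5 integer matrix of rank 5; reducing to Smith normal form yields diagonal entries (1,1,1,1,1).

Now H_k = ker ∂_k / im ∂_{k+1}, so:

  H_0: rank C_0 − rank ∂_1 = 9 − 8 = 1, and the invariant factors of ∂_1 are all 1, so H_0 = Z.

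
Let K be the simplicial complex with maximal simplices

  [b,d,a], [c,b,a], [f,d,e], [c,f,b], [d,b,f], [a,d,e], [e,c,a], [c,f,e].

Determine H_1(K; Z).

Take the total order a < b < c < d < e < f on the vertex set. Then K (dimension 2) consists of the simplices:

  0-simplices (6): a, b, c, d, e, f
  1-simplices (12): ab, ac, ad, ae, bc, bd, bf, ce, cf, de, df, ef
  2-simplices (8): abc, abd, ace, ade, bcf, bdf, cef, def

giving chain groups C_0 ≅ Z^6, C_1 ≅ Z^12, C_2 ≅ Z^8.

∂_1: C_1 → C_0 is given by ∂[p,q] = [q] − [p]. For instance
  ∂bd = d − b.
The resulting 6×12 matrix has rank 5, and its Smith normal form has invariant factors (1,1,1,1,1).

∂_2: C_2 → C_1 acts by ∂[p,q,r] = [q,r] − [p,r] + [p,q]. For instance
  ∂ade = de − ae + ad,
  ∂abd = bd − ad + ab.
This gives a 12×8 integer matrix of rank 7; reducing to Smith normal form yields diagonal entries (1,1,1,1,1,1,1).

Now H_k = ker ∂_k / im ∂_{k+1}, so:

  H_1: rank ker ∂_1 − rank ∂_2 = (12 − 5) − 7 = 0, and the invariant factors of ∂_2 are all 1, so H_1 ≅ 0.

H_1 = 0.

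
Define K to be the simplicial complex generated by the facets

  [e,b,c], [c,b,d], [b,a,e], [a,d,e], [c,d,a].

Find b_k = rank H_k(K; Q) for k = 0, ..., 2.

Fix the vertex order a < b < c < d < e and write every simplex with vertices in increasing order. Then dim K = 2 and the simplices of K are:

  0-simplices (5): a, b, c, d, e
  1-simplices (10): ab, ac, ad, ae, bc, bd, be, cd, ce, de
  2-simplices (5): abe, acd, ade, bcd, bce

Hence C_0 ≅ Z^5, C_1 ≅ Z^10, C_2 ≅ Z^5.

∂_1: C_1 → C_0 is given by ∂[p,q] = [q] − [p].
As a 5×10 matrix over Z this has rank 4, with invariant factors (1,1,1,1).

Boundary ∂_2: C_2 → C_1 maps a triangle to the signed sum of its edges. For instance
  ∂acd = cd − ad + ac,
  ∂bcd = cd − bd + bc.
This gives a 10×5 integer matrix of rank 5; reducing to Smith normal form yields diagonal entries (1,1,1,1,1).

Now H_k = ker ∂_k / im ∂_{k+1}, so:

  H_0: rank C_0 − rank ∂_1 = 5 − 4 = 1, and the invariant factors of ∂_1 are all 1, so H_0 = Z.
  H_1: rank ker ∂_1 − rank ∂_2 = (10 − 4) − 5 = 1, and the invariant factors of ∂_2 are all 1, so H_1 = Z.
  H_2: rank ker ∂_2 − rank ∂_3 = (5 − 5) − 0 = 0, and there is no ∂_3, so H_2 = 0.

Hence the Betti numbers are b_0 = 1, b_1 = 1, b_2 = 0.

b_0 = 1, b_1 = 1, b_2 = 0.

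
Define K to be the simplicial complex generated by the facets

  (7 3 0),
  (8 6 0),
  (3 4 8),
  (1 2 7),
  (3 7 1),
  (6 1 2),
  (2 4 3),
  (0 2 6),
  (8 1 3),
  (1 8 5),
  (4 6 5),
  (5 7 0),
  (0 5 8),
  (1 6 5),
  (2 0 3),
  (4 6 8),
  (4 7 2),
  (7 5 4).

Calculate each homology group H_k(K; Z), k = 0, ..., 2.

H_0 ≅ Z,  H_1 ≅ Z ⊕ Z/2,  H_2 = 0.

Order the vertices as 0 < 1 < 2 < 3 < 4 < 5 < 6 < 7 < 8. Listing each simplex with vertices in this order, K has dimension 2 with simplices:

  0-simplices (9): [0], [1], [2], [3], [4], [5], [6], [7], [8]
  1-simplices (27): (27 of them)
  2-simplices (18): [0,2,3], [0,2,6], [0,3,7], [0,5,7], [0,5,8], [0,6,8], [1,2,6], [1,2,7], [1,3,7], [1,3,8], [1,5,6], [1,5,8], [2,3,4], [2,4,7], [3,4,8], [4,5,6], [4,5,7], [4,6,8]

so the chain groups are C_0 ≅ Z^9, C_1 ≅ Z^27, C_2 ≅ Z^18.

Boundary ∂_1: C_1 → C_0 sends each edge [p,q] (with p < q) to q − p.
The resulting 9×27 matrix has rank 8, and its Smith normal form has invariant factors (1,1,1,1,1,1,1,1).

∂_2: C_2 → C_1 maps a triangle to the signed sum of its edges. For instance
  ∂[1,5,8] = [5,8] − [1,8] + [1,5],
  ∂[3,4,8] = [4,8] − [3,8] + [3,4].
The 27×18 boundary matrix has rank 18 and Smith normal form diag(1,1,1,1,1,1,1,1,1,1,1,1,1,1,1,1,1,2).

Now H_k = ker ∂_k / im ∂_{k+1}, so:

  H_0: rank C_0 − rank ∂_1 = 9 − 8 = 1, and the invariant factors of ∂_1 are all 1, so H_0 ≅ Z.
  H_1: rank ker ∂_1 − rank ∂_2 = (27 − 8) − 18 = 1, and ∂_2 has invariant factor 2 > 1, so H_1 ≅ Z ⊕ Z/2.
  H_2: rank ker ∂_2 − rank ∂_3 = (18 − 18) − 0 = 0, and there is no ∂_3, so H_2 ≅ 0.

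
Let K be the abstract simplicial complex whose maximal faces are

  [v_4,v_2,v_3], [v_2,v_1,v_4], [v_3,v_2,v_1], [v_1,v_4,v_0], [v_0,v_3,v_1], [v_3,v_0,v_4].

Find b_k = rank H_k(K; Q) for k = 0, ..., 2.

Fix the vertex order v_0 < v_1 < v_2 < v_3 < v_4 and write every simplex with vertices in increasing order. Then dim K = 2 and the simplices of K are:

  0-simplices (5): [v_0], [v_1], [v_2], [v_3], [v_4]
  1-simplices (9): [v_0,v_1], [v_0,v_3], [v_0,v_4], [v_1,v_2], [v_1,v_3], [v_1,v_4], [v_2,v_3], [v_2,v_4], [v_3,v_4]
  2-simplices (6): [v_0,v_1,v_3], [v_0,v_1,v_4], [v_0,v_3,v_4], [v_1,v_2,v_3], [v_1,v_2,v_4], [v_2,v_3,v_4]

Hence C_0 ≅ Z^5, C_1 ≅ Z^9, C_2 ≅ Z^6.

The boundary map ∂_1: C_1 → C_0 sends each edge [p,q] (with p < q) to q − p. For instance
  ∂[v_1,v_3] = [v_3] − [v_1].
The 5×9 boundary matrix has rank 4 and Smith normal form diag(1,1,1,1).

The boundary map ∂_2: C_2 → C_1 maps a triangle to the signed sum of its edges. For instance
  ∂[v_1,v_2,v_3] = [v_2,v_3] − [v_1,v_3] + [v_1,v_2],
  ∂[v_1,v_2,v_4] = [v_2,v_4] − [v_1,v_4] + [v_1,v_2].
This gives a 9×6 integer matrix of rank 5; reducing to Smith normal form yields diagonal entries (1,1,1,1,1).

From H_k ≅ ker(∂_k) / im(∂_{k+1}) we obtain:

  H_0: rank C_0 − rank ∂_1 = 5 − 4 = 1, and the invariant factors of ∂_1 are all 1, so H_0 ≅ Z.
  H_1: rank ker ∂_1 − rank ∂_2 = (9 − 4) − 5 = 0, and the invariant factors of ∂_2 are all 1, so H_1 ≅ 0.
  H_2: rank ker ∂_2 − rank ∂_3 = (6 − 5) − 0 = 1, and there is no ∂_3, so H_2 ≅ Z.

(K is a triangulation of the 2-sphere S^2.)

Hence the Betti numbers are b_0 = 1, b_1 = 0, b_2 = 1.

b_0 = 1, b_1 = 0, b_2 = 1.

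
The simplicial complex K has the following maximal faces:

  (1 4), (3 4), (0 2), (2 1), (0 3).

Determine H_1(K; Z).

Fix the vertex order 0 < 1 < 2 < 3 < 4 and write every simplex with vertices in increasing order. Then dim K = 1 and the simplices of K are:

  0-simplices (5): [0], [1], [2], [3], [4]
  1-simplices (5): [0,2], [0,3], [1,2], [1,4], [3,4]

Hence C_0 ≅ Z^5, C_1 ≅ Z^5.

∂_1: C_1 → C_0 sends each edge [p,q] (with p < q) to q − p.
The resulting 5×5 matrix has rank 4, and its Smith normal form has invariant factors (1,1,1,1).

Computing H_k = (kernel of ∂_k) / (image of ∂_{k+1}):

  H_1: rank ker ∂_1 − rank ∂_2 = (5 − 4) − 0 = 1, and there is no ∂_2, so H_1 ≅ Z.

H_1 ≅ Z.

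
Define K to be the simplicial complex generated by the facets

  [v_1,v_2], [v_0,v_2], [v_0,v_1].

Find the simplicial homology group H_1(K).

K has 3 vertices, 3 edges.
rank ∂_1 = 2, rank ∂_2 = 0 ⇒ b_1 = 3 − 2 − 0 = 1. So H_1 ≅ Z.

H_1 = Z.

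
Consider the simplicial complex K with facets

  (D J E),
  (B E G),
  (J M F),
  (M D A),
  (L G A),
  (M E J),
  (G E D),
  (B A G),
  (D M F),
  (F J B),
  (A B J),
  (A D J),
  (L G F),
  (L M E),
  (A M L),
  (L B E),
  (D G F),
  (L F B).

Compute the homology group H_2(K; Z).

H_2 ≅ 0.

K has 9 vertices, 27 edges, 18 triangles.
rank ∂_2 = 18, rank ∂_3 = 0 ⇒ b_2 = 18 − 18 − 0 = 0. So H_2 = 0.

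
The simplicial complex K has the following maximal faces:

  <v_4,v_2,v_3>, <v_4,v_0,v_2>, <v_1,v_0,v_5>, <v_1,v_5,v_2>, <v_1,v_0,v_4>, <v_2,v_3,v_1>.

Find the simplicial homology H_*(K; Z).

H_0 = Z,  H_1 = Z,  H_2 = 0.

We work with the vertex ordering v_0 < v_1 < v_2 < v_3 < v_4 < v_5. The simplices of K, each written with vertices in increasing order, are:

  0-simplices (6): [v_0], [v_1], [v_2], [v_3], [v_4], [v_5]
  1-simplices (12): [v_0,v_1], [v_0,v_2], [v_0,v_4], [v_0,v_5], [v_1,v_2], [v_1,v_3], [v_1,v_4], [v_1,v_5], [v_2,v_3], [v_2,v_4], [v_2,v_5], [v_3,v_4]
  2-simplices (6): [v_0,v_1,v_4], [v_0,v_1,v_5], [v_0,v_2,v_4], [v_1,v_2,v_3], [v_1,v_2,v_5], [v_2,v_3,v_4]

so the chain groups are C_0 ≅ Z^6, C_1 ≅ Z^12, C_2 ≅ Z^6.

∂_1: C_1 → C_0 is given by ∂[p,q] = [q] − [p].
As a 6×12 matrix over Z this has rank 5, with invariant factors (1,1,1,1,1).

Boundary ∂_2: C_2 → C_1 sends each 2-simplex [p,q,r] to [q,r] − [p,r] + [p,q]. For instance
  ∂[v_1,v_2,v_3] = [v_2,v_3] − [v_1,v_3] + [v_1,v_2],
  ∂[v_1,v_2,v_5] = [v_2,v_5] − [v_1,v_5] + [v_1,v_2].
The resulting 12×6 matrix has rank 6, and its Smith normal form has invariant factors (1,1,1,1,1,1).

Reading off H_k = ker ∂_k / im ∂_{k+1}:

  H_0: rank C_0 − rank ∂_1 = 6 − 5 = 1, and the invariant factors of ∂_1 are all 1, so H_0 = Z.
  H_1: rank ker ∂_1 − rank ∂_2 = (12 − 5) − 6 = 1, and the invariant factors of ∂_2 are all 1, so H_1 = Z.
  H_2: rank ker ∂_2 − rank ∂_3 = (6 − 6) − 0 = 0, and there is no ∂_3, so H_2 = 0.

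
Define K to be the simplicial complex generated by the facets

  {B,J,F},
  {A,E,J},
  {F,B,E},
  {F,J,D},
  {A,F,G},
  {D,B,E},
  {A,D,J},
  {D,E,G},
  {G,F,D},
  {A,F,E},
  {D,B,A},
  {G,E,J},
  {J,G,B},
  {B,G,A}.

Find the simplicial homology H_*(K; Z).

H_0 = Z,  H_1 = Z^2,  H_2 = Z.

K has 7 vertices, 21 edges, 14 triangles.
rank ∂_0 = 0, rank ∂_1 = 6 ⇒ b_0 = 7 − 0 − 6 = 1; all invariant factors of ∂_1 are 1 so no torsion. So H_0 = Z.
rank ∂_1 = 6, rank ∂_2 = 13 ⇒ b_1 = 21 − 6 − 13 = 2; all invariant factors of ∂_2 are 1 so no torsion. So H_1 = Z^2.
rank ∂_2 = 13, rank ∂_3 = 0 ⇒ b_2 = 14 − 13 − 0 = 1. So H_2 = Z.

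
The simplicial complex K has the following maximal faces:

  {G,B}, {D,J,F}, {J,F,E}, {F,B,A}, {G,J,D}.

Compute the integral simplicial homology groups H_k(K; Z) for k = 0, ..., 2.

Order the vertices as A < B < D < E < F < G < J. Listing each simplex with vertices in this order, K has dimension 2 with simplices:

  0-simplices (7): A, B, D, E, F, G, J
  1-simplices (11): AB, AF, BF, BG, DF, DG, DJ, EF, EJ, FJ, GJ
  2-simplices (4): ABF, DFJ, DGJ, EFJ

Hence C_0 ≅ Z^7, C_1 ≅ Z^11, C_2 ≅ Z^4.

Boundary ∂_1: C_1 → C_0 sends each edge [p,q] (with p < q) to q − p.
This gives a 7×11 integer matrix of rank 6; reducing to Smith normal form yields diagonal entries (1,1,1,1,1,1).

Boundary ∂_2: C_2 → C_1 sends each 2-simplex [p,q,r] to [q,r] − [p,r] + [p,q]. For instance
  ∂DGJ = GJ − DJ + DG,
  ∂ABF = BF − AF + AB.
The resulting 11×4 matrix has rank 4, and its Smith normal form has invariant factors (1,1,1,1).

From H_k ≅ ker(∂_k) / im(∂_{k+1}) we obtain:

  H_0: rank C_0 − rank ∂_1 = 7 − 6 = 1, and the invariant factors of ∂_1 are all 1, so H_0 ≅ Z.
  H_1: rank ker ∂_1 − rank ∂_2 = (11 − 6) − 4 = 1, and the invariant factors of ∂_2 are all 1, so H_1 ≅ Z.
  H_2: rank ker ∂_2 − rank ∂_3 = (4 − 4) − 0 = 0, and there is no ∂_3, so H_2 ≅ 0.

As a check, the Euler characteristic is 7 − 11 + 4 = 0, which agrees with 1 − 1 + 0 = 0.

H_0 = Z,  H_1 = Z,  H_2 = 0.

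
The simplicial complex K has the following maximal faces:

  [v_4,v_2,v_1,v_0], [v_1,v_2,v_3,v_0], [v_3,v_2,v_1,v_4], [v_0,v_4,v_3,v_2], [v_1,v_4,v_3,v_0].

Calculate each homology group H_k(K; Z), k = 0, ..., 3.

Order the vertices as v_0 < v_1 < v_2 < v_3 < v_4. Listing each simplex with vertices in this order, K has dimension 3 with simplices:

  0-simplices (5): [v_0], [v_1], [v_2], [v_3], [v_4]
  1-simplices (10): [v_0,v_1], [v_0,v_2], [v_0,v_3], [v_0,v_4], [v_1,v_2], [v_1,v_3], [v_1,v_4], [v_2,v_3], [v_2,v_4], [v_3,v_4]
  2-simplices (10): [v_0,v_1,v_2], [v_0,v_1,v_3], [v_0,v_1,v_4], [v_0,v_2,v_3], [v_0,v_2,v_4], [v_0,v_3,v_4], [v_1,v_2,v_3], [v_1,v_2,v_4], [v_1,v_3,v_4], [v_2,v_3,v_4]
  3-simplices (5): [v_0,v_1,v_2,v_3], [v_0,v_1,v_2,v_4], [v_0,v_1,v_3,v_4], [v_0,v_2,v_3,v_4], [v_1,v_2,v_3,v_4]

so the chain groups are C_0 ≅ Z^5, C_1 ≅ Z^10, C_2 ≅ Z^10, C_3 ≅ Z^5.

The boundary map ∂_1: C_1 → C_0 maps an edge to its endpoints' difference, ∂[p,q] = q − p. For instance
  ∂[v_2,v_3] = [v_3] − [v_2].
As a 5×10 matrix over Z this has rank 4, with invariant factors (1,1,1,1).

∂_2: C_2 → C_1 sends each 2-simplex [p,q,r] to [q,r] − [p,r] + [p,q]. For instance
  ∂[v_1,v_3,v_4] = [v_3,v_4] − [v_1,v_4] + [v_1,v_3],
  ∂[v_1,v_2,v_3] = [v_2,v_3] − [v_1,v_3] + [v_1,v_2].
As a 10×10 matrix over Z this has rank 6, with invariant factors (1,1,1,1,1,1).

Boundary ∂_3: C_3 → C_2 sends each 3-simplex σ to the alternating sum Σ_i (−1)^i (σ with its i-th vertex removed). For instance
  ∂[v_0,v_1,v_2,v_4] = [v_1,v_2,v_4] − [v_0,v_2,v_4] + [v_0,v_1,v_4] − [v_0,v_1,v_2],
  ∂[v_0,v_2,v_3,v_4] = [v_2,v_3,v_4] − [v_0,v_3,v_4] + [v_0,v_2,v_4] − [v_0,v_2,v_3].
The resulting 10×5 matrix has rank 4, and its Smith normal form has invariant factors (1,1,1,1).

Now H_k = ker ∂_k / im ∂_{k+1}, so:

  H_0: rank C_0 − rank ∂_1 = 5 − 4 = 1, and the invariant factors of ∂_1 are all 1, so H_0 ≅ Z.
  H_1: rank ker ∂_1 − rank ∂_2 = (10 − 4) − 6 = 0, and the invariant factors of ∂_2 are all 1, so H_1 ≅ 0.
  H_2: rank ker ∂_2 − rank ∂_3 = (10 − 6) − 4 = 0, and the invariant factors of ∂_3 are all 1, so H_2 ≅ 0.
  H_3: rank ker ∂_3 − rank ∂_4 = (5 − 4) − 0 = 1, and there is no ∂_4, so H_3 ≅ Z.

H_0 = Z,  H_1 = 0,  H_2 = 0,  H_3 = Z.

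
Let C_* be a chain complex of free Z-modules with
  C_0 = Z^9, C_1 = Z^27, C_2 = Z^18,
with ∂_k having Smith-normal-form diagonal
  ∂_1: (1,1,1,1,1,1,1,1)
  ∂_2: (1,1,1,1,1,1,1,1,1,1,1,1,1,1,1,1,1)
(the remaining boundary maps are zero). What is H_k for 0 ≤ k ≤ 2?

H_0: b_0 = 9 − 0 − 8 = 1; torsion from ∂_1 factors > 1: none. So H_0 = Z.
H_1: b_1 = 27 − 8 − 17 = 2; torsion from ∂_2 factors > 1: none. So H_1 = Z^2.
H_2: b_2 = 18 − 17 − 0 = 1; torsion from ∂_3 factors > 1: none. So H_2 = Z.

H_0 = Z,  H_1 = Z^2,  H_2 = Z.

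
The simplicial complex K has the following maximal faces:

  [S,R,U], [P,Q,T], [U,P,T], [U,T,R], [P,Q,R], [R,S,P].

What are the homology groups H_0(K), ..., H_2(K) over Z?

H_0 = Z,  H_1 = Z,  H_2 = 0.

K has 6 vertices, 12 edges, 6 triangles.
rank ∂_0 = 0, rank ∂_1 = 5 ⇒ b_0 = 6 − 0 − 5 = 1; all invariant factors of ∂_1 are 1 so no torsion. So H_0 ≅ Z.
rank ∂_1 = 5, rank ∂_2 = 6 ⇒ b_1 = 12 − 5 − 6 = 1; all invariant factors of ∂_2 are 1 so no torsion. So H_1 ≅ Z.
rank ∂_2 = 6, rank ∂_3 = 0 ⇒ b_2 = 6 − 6 − 0 = 0. So H_2 ≅ 0.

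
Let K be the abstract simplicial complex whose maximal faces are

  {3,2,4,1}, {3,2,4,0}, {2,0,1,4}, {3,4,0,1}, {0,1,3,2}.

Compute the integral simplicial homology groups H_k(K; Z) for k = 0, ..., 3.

H_0 ≅ Z,  H_1 = 0,  H_2 = 0,  H_3 ≅ Z.

Order the vertices as 0 < 1 < 2 < 3 < 4. Listing each simplex with vertices in this order, K has dimension 3 with simplices:

  0-simplices (5): [0], [1], [2], [3], [4]
  1-simplices (10): [0,1], [0,2], [0,3], [0,4], [1,2], [1,3], [1,4], [2,3], [2,4], [3,4]
  2-simplices (10): [0,1,2], [0,1,3], [0,1,4], [0,2,3], [0,2,4], [0,3,4], [1,2,3], [1,2,4], [1,3,4], [2,3,4]
  3-simplices (5): [0,1,2,3], [0,1,2,4], [0,1,3,4], [0,2,3,4], [1,2,3,4]

Hence C_0 ≅ Z^5, C_1 ≅ Z^10, C_2 ≅ Z^10, C_3 ≅ Z^5.

Boundary ∂_1: C_1 → C_0 maps an edge to its endpoints' difference, ∂[p,q] = q − p. For instance
  ∂[2,3] = [3] − [2].
As a 5×10 matrix over Z this has rank 4, with invariant factors (1,1,1,1).

The boundary map ∂_2: C_2 → C_1 sends each 2-simplex [p,q,r] to [q,r] − [p,r] + [p,q]. For instance
  ∂[2,3,4] = [3,4] − [2,4] + [2,3],
  ∂[0,1,2] = [1,2] − [0,2] + [0,1].
The resulting 10×10 matrix has rank 6, and its Smith normal form has invariant factors (1,1,1,1,1,1).

The boundary map ∂_3: C_3 → C_2 sends each 3-simplex σ to the alternating sum Σ_i (−1)^i (σ with its i-th vertex removed). For instance
  ∂[0,2,3,4] = [2,3,4] − [0,3,4] + [0,2,4] − [0,2,3],
  ∂[0,1,2,4] = [1,2,4] − [0,2,4] + [0,1,4] − [0,1,2].
The 10×5 boundary matrix has rank 4 and Smith normal form diag(1,1,1,1).

Computing H_k = (kernel of ∂_k) / (image of ∂_{k+1}):

  H_0: rank C_0 − rank ∂_1 = 5 − 4 = 1, and the invariant factors of ∂_1 are all 1, so H_0 = Z.
  H_1: rank ker ∂_1 − rank ∂_2 = (10 − 4) − 6 = 0, and the invariant factors of ∂_2 are all 1, so H_1 = 0.
  H_2: rank ker ∂_2 − rank ∂_3 = (10 − 6) − 4 = 0, and the invariant factors of ∂_3 are all 1, so H_2 = 0.
  H_3: rank ker ∂_3 − rank ∂_4 = (5 − 4) − 0 = 1, and there is no ∂_4, so H_3 = Z.

As a check, the Euler characteristic is 5 − 10 + 10 − 5 = 0, which agrees with 1 − 0 + 0 − 1 = 0.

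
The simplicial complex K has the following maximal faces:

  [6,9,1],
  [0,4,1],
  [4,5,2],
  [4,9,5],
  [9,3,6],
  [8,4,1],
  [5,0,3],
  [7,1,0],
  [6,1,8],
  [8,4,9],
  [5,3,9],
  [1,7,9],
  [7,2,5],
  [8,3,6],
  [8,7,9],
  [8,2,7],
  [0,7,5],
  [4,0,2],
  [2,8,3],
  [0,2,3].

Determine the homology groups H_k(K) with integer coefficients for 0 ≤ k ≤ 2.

K has 10 vertices, 30 edges, 20 triangles.
rank ∂_0 = 0, rank ∂_1 = 9 ⇒ b_0 = 10 − 0 − 9 = 1; all invariant factors of ∂_1 are 1 so no torsion. So H_0 ≅ Z.
rank ∂_1 = 9, rank ∂_2 = 20 ⇒ b_1 = 30 − 9 − 20 = 1; ∂_2 has invariant factor(s) [2] giving torsion. So H_1 ≅ Z ⊕ Z/2.
rank ∂_2 = 20, rank ∂_3 = 0 ⇒ b_2 = 20 − 20 − 0 = 0. So H_2 ≅ 0.

H_0 ≅ Z,  H_1 ≅ Z ⊕ Z/2,  H_2 = 0.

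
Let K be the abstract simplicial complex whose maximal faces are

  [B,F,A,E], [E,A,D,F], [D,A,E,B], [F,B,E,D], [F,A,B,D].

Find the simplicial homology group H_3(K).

H_3 ≅ Z.

We work with the vertex ordering A < B < D < E < F. The simplices of K, each written with vertices in increasing order, are:

  0-simplices (5): A, B, D, E, F
  1-simplices (10): AB, AD, AE, AF, BD, BE, BF, DE, DF, EF
  2-simplices (10): ABD, ABE, ABF, ADE, ADF, AEF, BDE, BDF, BEF, DEF
  3-simplices (5): ABDE, ABDF, ABEF, ADEF, BDEF

Hence C_0 ≅ Z^5, C_1 ≅ Z^10, C_2 ≅ Z^10, C_3 ≅ Z^5.

Boundary ∂_1: C_1 → C_0 maps an edge to its endpoints' difference, ∂[p,q] = q − p.
The resulting 5×10 matrix has rank 4, and its Smith normal form has invariant factors (1,1,1,1).

The boundary map ∂_2: C_2 → C_1 acts by ∂[p,q,r] = [q,r] − [p,r] + [p,q]. For instance
  ∂DEF = EF − DF + DE,
  ∂ADE = DE − AE + AD.
This gives a 10×10 integer matrix of rank 6; reducing to Smith normal form yields diagonal entries (1,1,1,1,1,1).

∂_3: C_3 → C_2 sends each 3-simplex σ to the alternating sum Σ_i (−1)^i (σ with its i-th vertex removed). For instance
  ∂BDEF = DEF − BEF + BDF − BDE,
  ∂ABDF = BDF − ADF + ABF − ABD.
As a 10×5 matrix over Z this has rank 4, with invariant factors (1,1,1,1).

Reading off H_k = ker ∂_k / im ∂_{k+1}:

  H_3: rank ker ∂_3 − rank ∂_4 = (5 − 4) − 0 = 1, and there is no ∂_4, so H_3 ≅ Z.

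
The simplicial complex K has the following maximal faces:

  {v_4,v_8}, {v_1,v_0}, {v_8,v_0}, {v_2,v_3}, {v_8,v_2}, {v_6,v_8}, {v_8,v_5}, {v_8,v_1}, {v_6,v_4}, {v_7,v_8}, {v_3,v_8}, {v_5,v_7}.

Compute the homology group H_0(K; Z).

H_0 ≅ Z.

Take the total order v_0 < v_1 < v_2 < v_3 < v_4 < v_5 < v_6 < v_7 < v_8 on the vertex set. Then K (dimension 1) consists of the simplices:

  0-simplices (9): [v_0], [v_1], [v_2], [v_3], [v_4], [v_5], [v_6], [v_7], [v_8]
  1-simplices (12): [v_0,v_1], [v_0,v_8], [v_1,v_8], [v_2,v_3], [v_2,v_8], [v_3,v_8], [v_4,v_6], [v_4,v_8], [v_5,v_7], [v_5,v_8], [v_6,v_8], [v_7,v_8]

so the chain groups are C_0 ≅ Z^9, C_1 ≅ Z^12.

The boundary map ∂_1: C_1 → C_0 is given by ∂[p,q] = [q] − [p]. For instance
  ∂[v_5,v_8] = [v_8] − [v_5].
The resulting 9×12 matrix has rank 8, and its Smith normal form has invariant factors (1,1,1,1,1,1,1,1).

Now H_k = ker ∂_k / im ∂_{k+1}, so:

  H_0: rank C_0 − rank ∂_1 = 9 − 8 = 1, and the invariant factors of ∂_1 are all 1, so H_0 ≅ Z.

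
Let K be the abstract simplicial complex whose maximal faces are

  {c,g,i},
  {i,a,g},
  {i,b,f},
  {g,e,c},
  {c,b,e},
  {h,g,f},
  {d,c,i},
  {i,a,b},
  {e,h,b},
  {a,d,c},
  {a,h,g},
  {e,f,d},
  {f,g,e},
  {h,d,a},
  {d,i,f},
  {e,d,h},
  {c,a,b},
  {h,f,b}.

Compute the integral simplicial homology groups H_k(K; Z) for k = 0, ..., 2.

H_0 = Z,  H_1 = Z ⊕ Z/2,  H_2 = 0.

Order the vertices as a < b < c < d < e < f < g < h < i. Listing each simplex with vertices in this order, K has dimension 2 with simplices:

  0-simplices (9): a, b, c, d, e, f, g, h, i
  1-simplices (27): ab, ac, ad, ag, ah, ai, bc, be, bf, bh, bi, cd, ce, cg, ci, de, df, dh, di, ef, eg, eh, fg, fh, fi, gh, gi
  2-simplices (18): abc, abi, acd, adh, agh, agi, bce, beh, bfh, bfi, cdi, ceg, cgi, def, deh, dfi, efg, fgh

so the chain groups are C_0 ≅ Z^9, C_1 ≅ Z^27, C_2 ≅ Z^18.

∂_1: C_1 → C_0 maps an edge to its endpoints' difference, ∂[p,q] = q − p. For instance
  ∂ce = e − c.
The 9×27 boundary matrix has rank 8 and Smith normal form diag(1,1,1,1,1,1,1,1).

The boundary map ∂_2: C_2 → C_1 sends each 2-simplex [p,q,r] to [q,r] − [p,r] + [p,q]. For instance
  ∂abc = bc − ac + ab,
  ∂fgh = gh − fh + fg.
The resulting 27×18 matrix has rank 18, and its Smith normal form has invariant factors (1,1,1,1,1,1,1,1,1,1,1,1,1,1,1,1,1,2).

Computing H_k = (kernel of ∂_k) / (image of ∂_{k+1}):

  H_0: rank C_0 − rank ∂_1 = 9 − 8 = 1, and the invariant factors of ∂_1 are all 1, so H_0 ≅ Z.
  H_1: rank ker ∂_1 − rank ∂_2 = (27 − 8) − 18 = 1, and ∂_2 has invariant factor 2 > 1, so H_1 ≅ Z ⊕ Z/2.
  H_2: rank ker ∂_2 − rank ∂_3 = (18 − 18) − 0 = 0, and there is no ∂_3, so H_2 ≅ 0.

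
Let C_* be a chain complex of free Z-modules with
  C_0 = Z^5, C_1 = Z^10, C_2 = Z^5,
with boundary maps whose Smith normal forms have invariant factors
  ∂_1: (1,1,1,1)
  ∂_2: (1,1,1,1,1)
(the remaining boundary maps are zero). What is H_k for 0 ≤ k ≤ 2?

H_0: b_0 = 5 − 0 − 4 = 1; torsion from ∂_1 factors > 1: none. So H_0 = Z.
H_1: b_1 = 10 − 4 − 5 = 1; torsion from ∂_2 factors > 1: none. So H_1 = Z.
H_2: b_2 = 5 − 5 − 0 = 0; torsion from ∂_3 factors > 1: none. So H_2 = 0.

H_0 = Z,  H_1 = Z,  H_2 = 0.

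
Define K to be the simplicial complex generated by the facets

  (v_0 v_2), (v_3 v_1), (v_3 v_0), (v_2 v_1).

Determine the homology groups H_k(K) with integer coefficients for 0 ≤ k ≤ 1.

H_0 ≅ Z,  H_1 ≅ Z.

K has 4 vertices, 4 edges.
rank ∂_0 = 0, rank ∂_1 = 3 ⇒ b_0 = 4 − 0 − 3 = 1; all invariant factors of ∂_1 are 1 so no torsion. So H_0 ≅ Z.
rank ∂_1 = 3, rank ∂_2 = 0 ⇒ b_1 = 4 − 3 − 0 = 1. So H_1 ≅ Z.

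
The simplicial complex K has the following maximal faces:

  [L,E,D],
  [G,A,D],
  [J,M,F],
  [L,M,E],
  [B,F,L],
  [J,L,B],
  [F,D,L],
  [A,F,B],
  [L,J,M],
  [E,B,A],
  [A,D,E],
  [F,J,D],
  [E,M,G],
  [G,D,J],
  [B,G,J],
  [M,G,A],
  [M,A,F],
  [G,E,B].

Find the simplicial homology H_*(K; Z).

Take the total order A < B < D < E < F < G < J < L < M on the vertex set. Then K (dimension 2) consists of the simplices:

  0-simplices (9): A, B, D, E, F, G, J, L, M
  1-simplices (27): AB, AD, AE, AF, AG, AM, BE, BF, BG, BJ, BL, DE, DF, DG, DJ, DL, EG, EL, EM, FJ, FL, FM, GJ, GM, JL, JM, LM
  2-simplices (18): ABE, ABF, ADE, ADG, AFM, AGM, BEG, BFL, BGJ, BJL, DEL, DFJ, DFL, DGJ, EGM, ELM, FJM, JLM

Hence C_0 ≅ Z^9, C_1 ≅ Z^27, C_2 ≅ Z^18.

∂_1: C_1 → C_0 is given by ∂[p,q] = [q] − [p].
As a 9×27 matrix over Z this has rank 8, with invariant factors (1,1,1,1,1,1,1,1).

∂_2: C_2 → C_1 acts by ∂[p,q,r] = [q,r] − [p,r] + [p,q]. For instance
  ∂ELM = LM − EM + EL,
  ∂ABE = BE − AE + AB.
This gives a 27×18 integer matrix of rank 18; reducing to Smith normal form yields diagonal entries (1,1,1,1,1,1,1,1,1,1,1,1,1,1,1,1,1,2).

Computing H_k = (kernel of ∂_k) / (image of ∂_{k+1}):

  H_0: rank C_0 − rank ∂_1 = 9 − 8 = 1, and the invariant factors of ∂_1 are all 1, so H_0 = Z.
  H_1: rank ker ∂_1 − rank ∂_2 = (27 − 8) − 18 = 1, and ∂_2 has invariant factor 2 > 1, so H_1 = Z ⊕ Z/2Z.
  H_2: rank ker ∂_2 − rank ∂_3 = (18 − 18) − 0 = 0, and there is no ∂_3, so H_2 = 0.

As a check, the Euler characteristic is 9 − 27 + 18 = 0, which agrees with 1 − 1 + 0 = 0.

H_0 = Z,  H_1 = Z ⊕ Z/2Z,  H_2 = 0.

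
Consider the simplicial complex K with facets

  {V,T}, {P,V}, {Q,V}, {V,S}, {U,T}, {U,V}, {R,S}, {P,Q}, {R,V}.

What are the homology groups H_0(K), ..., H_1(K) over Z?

Fix the vertex order P < Q < R < S < T < U < V and write every simplex with vertices in increasing order. Then dim K = 1 and the simplices of K are:

  0-simplices (7): P, Q, R, S, T, U, V
  1-simplices (9): PQ, PV, QV, RS, RV, SV, TU, TV, UV

so the chain groups are C_0 ≅ Z^7, C_1 ≅ Z^9.

Boundary ∂_1: C_1 → C_0 sends each edge [p,q] (with p < q) to q − p.
The resulting 7×9 matrix has rank 6, and its Smith normal form has invariant factors (1,1,1,1,1,1).

From H_k ≅ ker(∂_k) / im(∂_{k+1}) we obtain:

  H_0: rank C_0 − rank ∂_1 = 7 − 6 = 1, and the invariant factors of ∂_1 are all 1, so H_0 ≅ Z.
  H_1: rank ker ∂_1 − rank ∂_2 = (9 − 6) − 0 = 3, and there is no ∂_2, so H_1 ≅ Z^3.

H_0 = Z,  H_1 = Z^3.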